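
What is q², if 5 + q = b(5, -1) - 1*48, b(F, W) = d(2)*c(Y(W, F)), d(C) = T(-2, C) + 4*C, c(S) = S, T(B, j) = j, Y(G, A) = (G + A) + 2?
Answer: 49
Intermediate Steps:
Y(G, A) = 2 + A + G (Y(G, A) = (A + G) + 2 = 2 + A + G)
d(C) = 5*C (d(C) = C + 4*C = 5*C)
b(F, W) = 20 + 10*F + 10*W (b(F, W) = (5*2)*(2 + F + W) = 10*(2 + F + W) = 20 + 10*F + 10*W)
q = 7 (q = -5 + ((20 + 10*5 + 10*(-1)) - 1*48) = -5 + ((20 + 50 - 10) - 48) = -5 + (60 - 48) = -5 + 12 = 7)
q² = 7² = 49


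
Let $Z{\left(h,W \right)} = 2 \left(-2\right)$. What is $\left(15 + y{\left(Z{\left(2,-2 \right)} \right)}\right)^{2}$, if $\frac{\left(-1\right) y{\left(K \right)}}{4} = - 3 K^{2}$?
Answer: $42849$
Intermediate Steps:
$Z{\left(h,W \right)} = -4$
$y{\left(K \right)} = 12 K^{2}$ ($y{\left(K \right)} = - 4 \left(- 3 K^{2}\right) = 12 K^{2}$)
$\left(15 + y{\left(Z{\left(2,-2 \right)} \right)}\right)^{2} = \left(15 + 12 \left(-4\right)^{2}\right)^{2} = \left(15 + 12 \cdot 16\right)^{2} = \left(15 + 192\right)^{2} = 207^{2} = 42849$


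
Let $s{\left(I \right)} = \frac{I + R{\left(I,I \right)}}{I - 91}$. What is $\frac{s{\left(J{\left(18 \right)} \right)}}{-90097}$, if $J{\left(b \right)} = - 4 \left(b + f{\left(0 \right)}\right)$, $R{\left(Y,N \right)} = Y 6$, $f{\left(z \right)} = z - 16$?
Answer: $- \frac{8}{1274229} \approx -6.2783 \cdot 10^{-6}$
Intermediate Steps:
$f{\left(z \right)} = -16 + z$ ($f{\left(z \right)} = z - 16 = -16 + z$)
$R{\left(Y,N \right)} = 6 Y$
$J{\left(b \right)} = 64 - 4 b$ ($J{\left(b \right)} = - 4 \left(b + \left(-16 + 0\right)\right) = - 4 \left(b - 16\right) = - 4 \left(-16 + b\right) = 64 - 4 b$)
$s{\left(I \right)} = \frac{7 I}{-91 + I}$ ($s{\left(I \right)} = \frac{I + 6 I}{I - 91} = \frac{7 I}{-91 + I}$)
$\frac{s{\left(J{\left(18 \right)} \right)}}{-90097} = \frac{7 \left(64 - 72\right) \frac{1}{-91 + \left(64 - 72\right)}}{-90097} = \frac{7 \left(64 - 72\right)}{-91 + \left(64 - 72\right)} \left(- \frac{1}{90097}\right) = 7 \left(-8\right) \frac{1}{-91 - 8} \left(- \frac{1}{90097}\right) = 7 \left(-8\right) \frac{1}{-99} \left(- \frac{1}{90097}\right) = 7 \left(-8\right) \left(- \frac{1}{99}\right) \left(- \frac{1}{90097}\right) = \frac{56}{99} \left(- \frac{1}{90097}\right) = - \frac{8}{1274229}$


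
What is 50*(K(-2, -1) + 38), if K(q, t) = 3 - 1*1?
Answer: 2000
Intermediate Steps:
K(q, t) = 2 (K(q, t) = 3 - 1 = 2)
50*(K(-2, -1) + 38) = 50*(2 + 38) = 50*40 = 2000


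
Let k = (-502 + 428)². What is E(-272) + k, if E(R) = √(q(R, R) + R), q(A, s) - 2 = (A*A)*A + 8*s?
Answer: 5476 + I*√20126094 ≈ 5476.0 + 4486.2*I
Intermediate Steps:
k = 5476 (k = (-74)² = 5476)
q(A, s) = 2 + A³ + 8*s (q(A, s) = 2 + ((A*A)*A + 8*s) = 2 + (A²*A + 8*s) = 2 + (A³ + 8*s) = 2 + A³ + 8*s)
E(R) = √(2 + R³ + 9*R) (E(R) = √((2 + R³ + 8*R) + R) = √(2 + R³ + 9*R))
E(-272) + k = √(2 + (-272)³ + 9*(-272)) + 5476 = √(2 - 20123648 - 2448) + 5476 = √(-20126094) + 5476 = I*√20126094 + 5476 = 5476 + I*√20126094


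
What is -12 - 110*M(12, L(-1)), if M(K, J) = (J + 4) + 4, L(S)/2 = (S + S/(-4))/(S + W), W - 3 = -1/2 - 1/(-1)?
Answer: -826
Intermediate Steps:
W = 7/2 (W = 3 + (-1/2 - 1/(-1)) = 3 + (-1*½ - 1*(-1)) = 3 + (-½ + 1) = 3 + ½ = 7/2 ≈ 3.5000)
L(S) = 3*S/(2*(7/2 + S)) (L(S) = 2*((S + S/(-4))/(S + 7/2)) = 2*((S + S*(-¼))/(7/2 + S)) = 2*((S - S/4)/(7/2 + S)) = 2*((3*S/4)/(7/2 + S)) = 2*(3*S/(4*(7/2 + S))) = 3*S/(2*(7/2 + S)))
M(K, J) = 8 + J (M(K, J) = (4 + J) + 4 = 8 + J)
-12 - 110*M(12, L(-1)) = -12 - 110*(8 + 3*(-1)/(7 + 2*(-1))) = -12 - 110*(8 + 3*(-1)/(7 - 2)) = -12 - 110*(8 + 3*(-1)/5) = -12 - 110*(8 + 3*(-1)*(⅕)) = -12 - 110*(8 - ⅗) = -12 - 110*37/5 = -12 - 814 = -826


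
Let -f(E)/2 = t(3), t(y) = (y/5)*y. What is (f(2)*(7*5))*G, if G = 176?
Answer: -22176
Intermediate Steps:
t(y) = y**2/5 (t(y) = (y*(1/5))*y = (y/5)*y = y**2/5)
f(E) = -18/5 (f(E) = -2*3**2/5 = -2*9/5 = -18/5)
(f(2)*(7*5))*G = -126*5/5*176 = -18/5*35*176 = -126*176 = -22176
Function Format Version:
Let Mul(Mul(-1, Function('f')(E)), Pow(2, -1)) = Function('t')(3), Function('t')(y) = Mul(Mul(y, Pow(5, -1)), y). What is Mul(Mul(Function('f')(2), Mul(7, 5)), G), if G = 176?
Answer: -22176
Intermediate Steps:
Function('t')(y) = Mul(Rational(1, 5), Pow(y, 2)) (Function('t')(y) = Mul(Mul(y, Rational(1, 5)), y) = Mul(Mul(Rational(1, 5), y), y) = Mul(Rational(1, 5), Pow(y, 2)))
Function('f')(E) = Rational(-18, 5) (Function('f')(E) = Mul(-2, Mul(Rational(1, 5), Pow(3, 2))) = Mul(-2, Mul(Rational(1, 5), 9)) = Mul(-2, Rational(9, 5)) = Rational(-18, 5))
Mul(Mul(Function('f')(2), Mul(7, 5)), G) = Mul(Mul(Rational(-18, 5), Mul(7, 5)), 176) = Mul(Mul(Rational(-18, 5), 35), 176) = Mul(-126, 176) = -22176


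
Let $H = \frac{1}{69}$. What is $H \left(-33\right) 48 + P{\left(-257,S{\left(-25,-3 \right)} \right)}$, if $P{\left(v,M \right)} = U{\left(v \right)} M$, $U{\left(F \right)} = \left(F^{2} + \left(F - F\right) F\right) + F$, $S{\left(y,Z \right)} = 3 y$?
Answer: $- \frac{113491728}{23} \approx -4.9344 \cdot 10^{6}$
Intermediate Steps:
$U{\left(F \right)} = F + F^{2}$ ($U{\left(F \right)} = \left(F^{2} + 0 F\right) + F = \left(F^{2} + 0\right) + F = F^{2} + F = F + F^{2}$)
$H = \frac{1}{69} \approx 0.014493$
$P{\left(v,M \right)} = M v \left(1 + v\right)$ ($P{\left(v,M \right)} = v \left(1 + v\right) M = M v \left(1 + v\right)$)
$H \left(-33\right) 48 + P{\left(-257,S{\left(-25,-3 \right)} \right)} = \frac{1}{69} \left(-33\right) 48 + 3 \left(-25\right) \left(-257\right) \left(1 - 257\right) = \left(- \frac{11}{23}\right) 48 - \left(-19275\right) \left(-256\right) = - \frac{528}{23} - 4934400 = - \frac{113491728}{23}$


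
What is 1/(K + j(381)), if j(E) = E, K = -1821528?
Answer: -1/1821147 ≈ -5.4910e-7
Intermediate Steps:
1/(K + j(381)) = 1/(-1821528 + 381) = 1/(-1821147) = -1/1821147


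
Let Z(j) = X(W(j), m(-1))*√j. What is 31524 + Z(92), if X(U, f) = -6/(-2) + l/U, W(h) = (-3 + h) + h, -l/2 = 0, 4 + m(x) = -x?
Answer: 31524 + 6*√23 ≈ 31553.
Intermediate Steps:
m(x) = -4 - x
l = 0 (l = -2*0 = 0)
W(h) = -3 + 2*h
X(U, f) = 3 (X(U, f) = -6/(-2) + 0/U = -6*(-½) + 0 = 3 + 0 = 3)
Z(j) = 3*√j
31524 + Z(92) = 31524 + 3*√92 = 31524 + 3*(2*√23) = 31524 + 6*√23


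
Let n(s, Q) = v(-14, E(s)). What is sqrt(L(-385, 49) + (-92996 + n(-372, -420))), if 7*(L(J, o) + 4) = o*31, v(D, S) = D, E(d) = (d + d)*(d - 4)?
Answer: I*sqrt(92797) ≈ 304.63*I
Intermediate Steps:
E(d) = 2*d*(-4 + d) (E(d) = (2*d)*(-4 + d) = 2*d*(-4 + d))
L(J, o) = -4 + 31*o/7 (L(J, o) = -4 + (o*31)/7 = -4 + (31*o)/7 = -4 + 31*o/7)
n(s, Q) = -14
sqrt(L(-385, 49) + (-92996 + n(-372, -420))) = sqrt((-4 + (31/7)*49) + (-92996 - 14)) = sqrt((-4 + 217) - 93010) = sqrt(213 - 93010) = sqrt(-92797) = I*sqrt(92797)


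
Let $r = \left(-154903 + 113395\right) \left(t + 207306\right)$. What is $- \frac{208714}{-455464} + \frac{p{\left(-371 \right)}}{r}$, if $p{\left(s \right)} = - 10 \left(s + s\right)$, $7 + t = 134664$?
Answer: $\frac{370315615229347}{808118400214332} \approx 0.45824$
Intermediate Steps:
$t = 134657$ ($t = -7 + 134664 = 134657$)
$p{\left(s \right)} = - 20 s$ ($p{\left(s \right)} = - 10 \cdot 2 s = - 20 s$)
$r = -14194200204$ ($r = \left(-154903 + 113395\right) \left(134657 + 207306\right) = \left(-41508\right) 341963 = -14194200204$)
$- \frac{208714}{-455464} + \frac{p{\left(-371 \right)}}{r} = - \frac{208714}{-455464} + \frac{\left(-20\right) \left(-371\right)}{-14194200204} = \left(-208714\right) \left(- \frac{1}{455464}\right) + 7420 \left(- \frac{1}{14194200204}\right) = \frac{104357}{227732} - \frac{1855}{3548550051} = \frac{370315615229347}{808118400214332}$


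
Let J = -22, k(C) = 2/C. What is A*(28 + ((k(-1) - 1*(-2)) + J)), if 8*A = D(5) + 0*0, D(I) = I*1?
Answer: 15/4 ≈ 3.7500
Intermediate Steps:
D(I) = I
A = 5/8 (A = (5 + 0*0)/8 = (5 + 0)/8 = (⅛)*5 = 5/8 ≈ 0.62500)
A*(28 + ((k(-1) - 1*(-2)) + J)) = 5*(28 + ((2/(-1) - 1*(-2)) - 22))/8 = 5*(28 + ((2*(-1) + 2) - 22))/8 = 5*(28 + ((-2 + 2) - 22))/8 = 5*(28 + (0 - 22))/8 = 5*(28 - 22)/8 = (5/8)*6 = 15/4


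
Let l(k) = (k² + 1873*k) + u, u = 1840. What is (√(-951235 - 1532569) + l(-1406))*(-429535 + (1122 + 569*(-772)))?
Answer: 568124546922 - 1735362*I*√620951 ≈ 5.6812e+11 - 1.3675e+9*I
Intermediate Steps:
l(k) = 1840 + k² + 1873*k (l(k) = (k² + 1873*k) + 1840 = 1840 + k² + 1873*k)
(√(-951235 - 1532569) + l(-1406))*(-429535 + (1122 + 569*(-772))) = (√(-951235 - 1532569) + (1840 + (-1406)² + 1873*(-1406)))*(-429535 + (1122 + 569*(-772))) = (√(-2483804) + (1840 + 1976836 - 2633438))*(-429535 + (1122 - 439268)) = (2*I*√620951 - 654762)*(-429535 - 438146) = (-654762 + 2*I*√620951)*(-867681) = 568124546922 - 1735362*I*√620951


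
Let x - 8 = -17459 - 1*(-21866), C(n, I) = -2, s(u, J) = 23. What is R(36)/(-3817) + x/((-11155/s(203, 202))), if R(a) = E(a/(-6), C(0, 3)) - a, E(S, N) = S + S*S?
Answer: -3369829/370249 ≈ -9.1015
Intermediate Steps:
E(S, N) = S + S**2
x = 4415 (x = 8 + (-17459 - 1*(-21866)) = 8 + (-17459 + 21866) = 8 + 4407 = 4415)
R(a) = -a - a*(1 - a/6)/6 (R(a) = (a/(-6))*(1 + a/(-6)) - a = (a*(-1/6))*(1 + a*(-1/6)) - a = (-a/6)*(1 - a/6) - a = -a*(1 - a/6)/6 - a = -a - a*(1 - a/6)/6)
R(36)/(-3817) + x/((-11155/s(203, 202))) = ((1/36)*36*(-42 + 36))/(-3817) + 4415/((-11155/23)) = ((1/36)*36*(-6))*(-1/3817) + 4415/((-11155*1/23)) = -6*(-1/3817) + 4415/(-485) = 6/3817 + 4415*(-1/485) = 6/3817 - 883/97 = -3369829/370249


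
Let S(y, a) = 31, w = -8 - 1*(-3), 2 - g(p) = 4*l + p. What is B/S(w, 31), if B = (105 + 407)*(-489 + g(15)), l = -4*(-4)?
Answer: -289792/31 ≈ -9348.1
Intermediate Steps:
l = 16
g(p) = -62 - p (g(p) = 2 - (4*16 + p) = 2 - (64 + p) = 2 + (-64 - p) = -62 - p)
w = -5 (w = -8 + 3 = -5)
B = -289792 (B = (105 + 407)*(-489 + (-62 - 1*15)) = 512*(-489 + (-62 - 15)) = 512*(-489 - 77) = 512*(-566) = -289792)
B/S(w, 31) = -289792/31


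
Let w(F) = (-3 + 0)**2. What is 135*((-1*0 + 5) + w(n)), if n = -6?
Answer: 1890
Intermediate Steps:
w(F) = 9 (w(F) = (-3)**2 = 9)
135*((-1*0 + 5) + w(n)) = 135*((-1*0 + 5) + 9) = 135*((0 + 5) + 9) = 135*(5 + 9) = 135*14 = 1890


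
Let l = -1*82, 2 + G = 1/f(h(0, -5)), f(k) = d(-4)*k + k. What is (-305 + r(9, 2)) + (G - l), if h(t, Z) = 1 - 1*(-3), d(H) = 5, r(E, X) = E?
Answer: -5183/24 ≈ -215.96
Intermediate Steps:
h(t, Z) = 4 (h(t, Z) = 1 + 3 = 4)
f(k) = 6*k (f(k) = 5*k + k = 6*k)
G = -47/24 (G = -2 + 1/(6*4) = -2 + 1/24 = -47/24 ≈ -1.9583)
l = -82
(-305 + r(9, 2)) + (G - l) = (-305 + 9) + (-47/24 - 1*(-82)) = -296 + (-47/24 + 82) = -296 + 1921/24 = -5183/24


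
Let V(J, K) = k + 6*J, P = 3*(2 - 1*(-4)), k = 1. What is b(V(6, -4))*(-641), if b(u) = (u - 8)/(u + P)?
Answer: -18589/55 ≈ -337.98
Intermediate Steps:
P = 18 (P = 3*(2 + 4) = 3*6 = 18)
V(J, K) = 1 + 6*J
b(u) = (-8 + u)/(18 + u) (b(u) = (u - 8)/(u + 18) = (-8 + u)/(18 + u))
b(V(6, -4))*(-641) = ((-8 + (1 + 6*6))/(18 + (1 + 6*6)))*(-641) = ((-8 + (1 + 36))/(18 + (1 + 36)))*(-641) = ((-8 + 37)/(18 + 37))*(-641) = (29/55)*(-641) = -18589/55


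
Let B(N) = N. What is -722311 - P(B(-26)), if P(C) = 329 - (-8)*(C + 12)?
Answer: -722528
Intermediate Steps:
P(C) = 425 + 8*C (P(C) = 329 - (-8)*(12 + C) = 329 - (-96 - 8*C) = 329 + (96 + 8*C) = 425 + 8*C)
-722311 - P(B(-26)) = -722311 - (425 + 8*(-26)) = -722311 - (425 - 208) = -722311 - 1*217 = -722311 - 217 = -722528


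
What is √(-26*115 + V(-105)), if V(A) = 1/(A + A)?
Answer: I*√131859210/210 ≈ 54.681*I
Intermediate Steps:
V(A) = 1/(2*A)
√(-26*115 + V(-105)) = √(-26*115 + (½)/(-105)) = √(-2990 + (½)*(-1/105)) = √(-2990 - 1/210) = √(-627901/210) = I*√131859210/210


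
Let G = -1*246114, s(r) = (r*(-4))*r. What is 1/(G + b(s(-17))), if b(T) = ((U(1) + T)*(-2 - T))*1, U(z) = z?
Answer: -1/1578984 ≈ -6.3332e-7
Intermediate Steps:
s(r) = -4*r**2 (s(r) = (-4*r)*r = -4*r**2)
G = -246114
b(T) = (1 + T)*(-2 - T) (b(T) = ((1 + T)*(-2 - T))*1 = (1 + T)*(-2 - T))
1/(G + b(s(-17))) = 1/(-246114 + (-2 - (-4*(-17)**2)**2 - (-12)*(-17)**2)) = 1/(-246114 + (-2 - (-4*289)**2 - (-12)*289)) = 1/(-246114 + (-2 - 1*(-1156)**2 - 3*(-1156))) = 1/(-246114 + (-2 - 1*1336336 + 3468)) = 1/(-246114 + (-2 - 1336336 + 3468)) = 1/(-246114 - 1332870) = 1/(-1578984) = -1/1578984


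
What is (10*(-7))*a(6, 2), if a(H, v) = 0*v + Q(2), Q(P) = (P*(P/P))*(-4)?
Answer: 560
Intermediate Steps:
Q(P) = -4*P (Q(P) = (P*1)*(-4) = P*(-4) = -4*P)
a(H, v) = -8 (a(H, v) = 0*v - 4*2 = 0 - 8 = -8)
(10*(-7))*a(6, 2) = (10*(-7))*(-8) = -70*(-8) = 560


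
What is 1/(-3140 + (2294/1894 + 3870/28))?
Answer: -13258/39781617 ≈ -0.00033327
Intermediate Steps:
1/(-3140 + (2294/1894 + 3870/28)) = 1/(-3140 + (2294*(1/1894) + 3870*(1/28))) = 1/(-3140 + (1147/947 + 1935/14)) = 1/(-3140 + 1848503/13258) = 1/(-39781617/13258) = -13258/39781617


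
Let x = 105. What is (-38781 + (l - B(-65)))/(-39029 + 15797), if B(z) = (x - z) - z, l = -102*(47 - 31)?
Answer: 5081/2904 ≈ 1.7497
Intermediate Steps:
l = -1632 (l = -102*16 = -1632)
B(z) = 105 - 2*z (B(z) = (105 - z) - z = 105 - 2*z)
(-38781 + (l - B(-65)))/(-39029 + 15797) = (-38781 + (-1632 - (105 - 2*(-65))))/(-39029 + 15797) = (-38781 + (-1632 - (105 + 130)))/(-23232) = (-38781 + (-1632 - 1*235))*(-1/23232) = (-38781 + (-1632 - 235))*(-1/23232) = (-38781 - 1867)*(-1/23232) = -40648*(-1/23232) = 5081/2904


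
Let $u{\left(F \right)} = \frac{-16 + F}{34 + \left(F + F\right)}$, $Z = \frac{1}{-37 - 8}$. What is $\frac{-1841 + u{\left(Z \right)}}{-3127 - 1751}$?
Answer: $\frac{312641}{828176} \approx 0.37751$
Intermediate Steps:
$Z = - \frac{1}{45}$ ($Z = \frac{1}{-45} = - \frac{1}{45} \approx -0.022222$)
$u{\left(F \right)} = \frac{-16 + F}{34 + 2 F}$
$\frac{-1841 + u{\left(Z \right)}}{-3127 - 1751} = \frac{-1841 + \frac{-16 - \frac{1}{45}}{2 \left(17 - \frac{1}{45}\right)}}{-3127 - 1751} = \frac{-1841 + \frac{1}{2} \frac{1}{\frac{764}{45}} \left(- \frac{721}{45}\right)}{-4878} = \left(-1841 + \frac{1}{2} \cdot \frac{45}{764} \left(- \frac{721}{45}\right)\right) \left(- \frac{1}{4878}\right) = \left(-1841 - \frac{721}{1528}\right) \left(- \frac{1}{4878}\right) = \left(- \frac{2813769}{1528}\right) \left(- \frac{1}{4878}\right) = \frac{312641}{828176}$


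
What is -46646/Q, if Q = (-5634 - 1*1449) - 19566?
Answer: 46646/26649 ≈ 1.7504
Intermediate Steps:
Q = -26649 (Q = (-5634 - 1449) - 19566 = -7083 - 19566 = -26649)
-46646/Q = -46646/(-26649) = -46646*(-1/26649) = 46646/26649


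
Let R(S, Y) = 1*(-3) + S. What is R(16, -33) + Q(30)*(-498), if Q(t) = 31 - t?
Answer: -485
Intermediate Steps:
R(S, Y) = -3 + S
R(16, -33) + Q(30)*(-498) = (-3 + 16) + (31 - 1*30)*(-498) = 13 + (31 - 30)*(-498) = 13 + 1*(-498) = 13 - 498 = -485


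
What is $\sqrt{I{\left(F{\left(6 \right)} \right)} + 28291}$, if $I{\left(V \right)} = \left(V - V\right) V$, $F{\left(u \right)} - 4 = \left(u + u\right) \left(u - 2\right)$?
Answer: $\sqrt{28291} \approx 168.2$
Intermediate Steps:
$F{\left(u \right)} = 4 + 2 u \left(-2 + u\right)$ ($F{\left(u \right)} = 4 + \left(u + u\right) \left(u - 2\right) = 4 + 2 u \left(-2 + u\right)$)
$I{\left(V \right)} = 0$ ($I{\left(V \right)} = 0 V = 0$)
$\sqrt{I{\left(F{\left(6 \right)} \right)} + 28291} = \sqrt{0 + 28291} = \sqrt{28291}$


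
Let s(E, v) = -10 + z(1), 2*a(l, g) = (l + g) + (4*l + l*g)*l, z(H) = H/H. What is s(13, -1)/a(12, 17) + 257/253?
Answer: 780067/772409 ≈ 1.0099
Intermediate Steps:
z(H) = 1
a(l, g) = g/2 + l/2 + l*(4*l + g*l)/2 (a(l, g) = ((l + g) + (4*l + l*g)*l)/2 = ((g + l) + (4*l + g*l)*l)/2 = ((g + l) + l*(4*l + g*l))/2 = (g + l + l*(4*l + g*l))/2 = g/2 + l/2 + l*(4*l + g*l)/2)
s(E, v) = -9 (s(E, v) = -10 + 1 = -9)
s(13, -1)/a(12, 17) + 257/253 = -9/((½)*17 + (½)*12 + 2*12² + (½)*17*12²) + 257/253 = -9/(17/2 + 6 + 2*144 + (½)*17*144) + 257*(1/253) = -9/(17/2 + 6 + 288 + 1224) + 257/253 = -9/3053/2 + 257/253 = -9*2/3053 + 257/253 = -18/3053 + 257/253 = 780067/772409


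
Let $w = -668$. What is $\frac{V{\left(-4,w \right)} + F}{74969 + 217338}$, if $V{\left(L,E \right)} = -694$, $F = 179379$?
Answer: $\frac{178685}{292307} \approx 0.61129$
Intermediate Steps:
$\frac{V{\left(-4,w \right)} + F}{74969 + 217338} = \frac{-694 + 179379}{74969 + 217338} = \frac{178685}{292307}$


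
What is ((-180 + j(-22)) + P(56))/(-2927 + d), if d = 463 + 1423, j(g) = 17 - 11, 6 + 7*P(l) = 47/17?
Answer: 20761/123879 ≈ 0.16759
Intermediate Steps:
P(l) = -55/119 (P(l) = -6/7 + (47/17)/7 = -6/7 + (47*(1/17))/7 = -6/7 + (⅐)*(47/17) = -6/7 + 47/119 = -55/119)
j(g) = 6
d = 1886
((-180 + j(-22)) + P(56))/(-2927 + d) = ((-180 + 6) - 55/119)/(-2927 + 1886) = (-174 - 55/119)/(-1041) = -20761/119*(-1/1041) = 20761/123879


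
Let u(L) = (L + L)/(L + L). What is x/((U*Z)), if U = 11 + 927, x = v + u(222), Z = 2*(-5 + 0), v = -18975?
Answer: 9487/4690 ≈ 2.0228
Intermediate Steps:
u(L) = 1 (u(L) = (2*L)/((2*L)) = (2*L)*(1/(2*L)) = 1)
Z = -10 (Z = 2*(-5) = -10)
x = -18974 (x = -18975 + 1 = -18974)
U = 938
x/((U*Z)) = -18974/(938*(-10)) = -18974/(-9380) = -18974*(-1/9380) = 9487/4690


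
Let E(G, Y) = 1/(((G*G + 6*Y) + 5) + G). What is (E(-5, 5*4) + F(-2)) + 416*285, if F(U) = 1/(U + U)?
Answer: 68764659/580 ≈ 1.1856e+5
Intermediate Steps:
E(G, Y) = 1/(5 + G + G² + 6*Y) (E(G, Y) = 1/(((G² + 6*Y) + 5) + G) = 1/((5 + G² + 6*Y) + G) = 1/(5 + G + G² + 6*Y))
F(U) = 1/(2*U)
(E(-5, 5*4) + F(-2)) + 416*285 = (1/(5 - 5 + (-5)² + 6*(5*4)) + (½)/(-2)) + 416*285 = (1/(5 - 5 + 25 + 6*20) + (½)*(-½)) + 118560 = (1/(5 - 5 + 25 + 120) - ¼) + 118560 = (1/145 - ¼) + 118560 = -141/580 + 118560 = 68764659/580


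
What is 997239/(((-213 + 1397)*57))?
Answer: 332413/22496 ≈ 14.777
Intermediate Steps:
997239/(((-213 + 1397)*57)) = 997239/((1184*57)) = 997239/67488 = 997239*(1/67488) = 332413/22496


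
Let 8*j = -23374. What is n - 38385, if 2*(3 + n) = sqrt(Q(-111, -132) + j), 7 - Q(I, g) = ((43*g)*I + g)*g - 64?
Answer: -38388 + 3*sqrt(36953101)/4 ≈ -33829.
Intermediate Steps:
j = -11687/4 (j = (1/8)*(-23374) = -11687/4 ≈ -2921.8)
Q(I, g) = 71 - g*(g + 43*I*g) (Q(I, g) = 7 - (((43*g)*I + g)*g - 64) = 7 - ((43*I*g + g)*g - 64) = 7 - ((g + 43*I*g)*g - 64) = 7 - (g*(g + 43*I*g) - 64) = 7 - (-64 + g*(g + 43*I*g)) = 7 + (64 - g*(g + 43*I*g)) = 71 - g*(g + 43*I*g))
n = -3 + 3*sqrt(36953101)/4 (n = -3 + sqrt((71 - 1*(-132)**2 - 43*(-111)*(-132)**2) - 11687/4)/2 = -3 + sqrt((71 - 1*17424 - 43*(-111)*17424) - 11687/4)/2 = -3 + sqrt((71 - 17424 + 83164752) - 11687/4)/2 = -3 + sqrt(83147399 - 11687/4)/2 = -3 + sqrt(332577909/4)/2 = -3 + (3*sqrt(36953101)/2)/2 = -3 + 3*sqrt(36953101)/4 ≈ 4556.2)
n - 38385 = (-3 + 3*sqrt(36953101)/4) - 38385 = -38388 + 3*sqrt(36953101)/4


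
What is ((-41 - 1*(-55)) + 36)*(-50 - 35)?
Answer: -4250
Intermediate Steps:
((-41 - 1*(-55)) + 36)*(-50 - 35) = ((-41 + 55) + 36)*(-85) = (14 + 36)*(-85) = 50*(-85) = -4250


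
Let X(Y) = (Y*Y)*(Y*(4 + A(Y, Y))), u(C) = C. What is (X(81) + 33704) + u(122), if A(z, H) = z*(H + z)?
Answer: 6975728392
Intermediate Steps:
X(Y) = Y³*(4 + 2*Y²) (X(Y) = (Y*Y)*(Y*(4 + Y*(Y + Y))) = Y²*(Y*(4 + Y*(2*Y))) = Y²*(Y*(4 + 2*Y²)) = Y³*(4 + 2*Y²))
(X(81) + 33704) + u(122) = (2*81³*(2 + 81²) + 33704) + 122 = (2*531441*(2 + 6561) + 33704) + 122 = (2*531441*6563 + 33704) + 122 = (6975694566 + 33704) + 122 = 6975728270 + 122 = 6975728392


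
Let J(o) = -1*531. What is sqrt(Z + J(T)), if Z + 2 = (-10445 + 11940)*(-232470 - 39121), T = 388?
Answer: 3*I*sqrt(45114342) ≈ 20150.0*I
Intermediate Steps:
J(o) = -531
Z = -406028547 (Z = -2 + (-10445 + 11940)*(-232470 - 39121) = -2 + 1495*(-271591) = -2 - 406028545 = -406028547)
sqrt(Z + J(T)) = sqrt(-406028547 - 531) = sqrt(-406029078) = 3*I*sqrt(45114342)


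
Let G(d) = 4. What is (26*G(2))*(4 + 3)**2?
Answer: 5096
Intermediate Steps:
(26*G(2))*(4 + 3)**2 = (26*4)*(4 + 3)**2 = 104*7**2 = 104*49 = 5096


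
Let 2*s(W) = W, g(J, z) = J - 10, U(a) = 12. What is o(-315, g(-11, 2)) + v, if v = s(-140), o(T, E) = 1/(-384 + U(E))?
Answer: -26041/372 ≈ -70.003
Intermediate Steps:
g(J, z) = -10 + J
s(W) = W/2
o(T, E) = -1/372 (o(T, E) = 1/(-384 + 12) = 1/(-372) = -1/372)
v = -70 (v = (1/2)*(-140) = -70)
o(-315, g(-11, 2)) + v = -1/372 - 70 = -26041/372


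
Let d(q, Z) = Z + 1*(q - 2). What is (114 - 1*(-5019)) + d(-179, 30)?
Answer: 4982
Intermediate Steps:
d(q, Z) = -2 + Z + q (d(q, Z) = Z + 1*(-2 + q) = Z + (-2 + q) = -2 + Z + q)
(114 - 1*(-5019)) + d(-179, 30) = (114 - 1*(-5019)) + (-2 + 30 - 179) = (114 + 5019) - 151 = 5133 - 151 = 4982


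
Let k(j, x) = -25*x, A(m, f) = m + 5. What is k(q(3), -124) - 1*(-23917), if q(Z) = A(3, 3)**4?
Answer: 27017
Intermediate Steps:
A(m, f) = 5 + m
q(Z) = 4096 (q(Z) = (5 + 3)**4 = 8**4 = 4096)
k(q(3), -124) - 1*(-23917) = -25*(-124) - 1*(-23917) = 3100 + 23917 = 27017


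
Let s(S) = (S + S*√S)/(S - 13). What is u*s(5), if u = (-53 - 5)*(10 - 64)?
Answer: -3915/2 - 3915*√5/2 ≈ -6334.6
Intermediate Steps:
s(S) = (S + S^(3/2))/(-13 + S)
u = 3132 (u = -58*(-54) = 3132)
u*s(5) = 3132*((5 + 5^(3/2))/(-13 + 5)) = 3132*((5 + 5*√5)/(-8)) = 3132*(-(5 + 5*√5)/8) = 3132*(-5/8 - 5*√5/8) = -3915/2 - 3915*√5/2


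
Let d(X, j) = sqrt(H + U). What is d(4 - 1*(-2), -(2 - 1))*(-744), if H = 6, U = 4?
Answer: -744*sqrt(10) ≈ -2352.7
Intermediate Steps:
d(X, j) = sqrt(10) (d(X, j) = sqrt(6 + 4) = sqrt(10))
d(4 - 1*(-2), -(2 - 1))*(-744) = sqrt(10)*(-744) = -744*sqrt(10)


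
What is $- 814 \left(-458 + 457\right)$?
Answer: $814$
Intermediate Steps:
$- 814 \left(-458 + 457\right) = \left(-814\right) \left(-1\right) = 814$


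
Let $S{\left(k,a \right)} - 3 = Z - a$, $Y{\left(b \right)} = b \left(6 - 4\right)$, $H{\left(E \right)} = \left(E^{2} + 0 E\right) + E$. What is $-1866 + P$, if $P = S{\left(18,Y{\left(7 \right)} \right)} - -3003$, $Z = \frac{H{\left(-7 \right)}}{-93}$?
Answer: $\frac{34892}{31} \approx 1125.5$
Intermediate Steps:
$H{\left(E \right)} = E + E^{2}$ ($H{\left(E \right)} = \left(E^{2} + 0\right) + E = E^{2} + E = E + E^{2}$)
$Y{\left(b \right)} = 2 b$ ($Y{\left(b \right)} = b 2 = 2 b$)
$Z = - \frac{14}{31}$ ($Z = \frac{\left(-7\right) \left(1 - 7\right)}{-93} = \left(-7\right) \left(-6\right) \left(- \frac{1}{93}\right) = 42 \left(- \frac{1}{93}\right) = - \frac{14}{31} \approx -0.45161$)
$S{\left(k,a \right)} = \frac{79}{31} - a$ ($S{\left(k,a \right)} = 3 - \left(\frac{14}{31} + a\right) = \frac{79}{31} - a$)
$P = \frac{92738}{31}$ ($P = \left(\frac{79}{31} - 2 \cdot 7\right) - -3003 = \left(\frac{79}{31} - 14\right) + 3003 = - \frac{355}{31} + 3003 = \frac{92738}{31} \approx 2991.5$)
$-1866 + P = -1866 + \frac{92738}{31} = \frac{34892}{31}$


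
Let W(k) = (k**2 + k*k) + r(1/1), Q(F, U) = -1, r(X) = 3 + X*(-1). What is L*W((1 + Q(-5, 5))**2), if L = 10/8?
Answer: 5/2 ≈ 2.5000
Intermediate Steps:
r(X) = 3 - X
W(k) = 2 + 2*k**2 (W(k) = (k**2 + k*k) + (3 - 1/1) = (k**2 + k**2) + (3 - 1*1) = 2*k**2 + (3 - 1) = 2*k**2 + 2 = 2 + 2*k**2)
L = 5/4 (L = 10*(1/8) = 5/4 ≈ 1.2500)
L*W((1 + Q(-5, 5))**2) = 5*(2 + 2*((1 - 1)**2)**2)/4 = 5*(2 + 2*(0**2)**2)/4 = 5*(2 + 2*0**2)/4 = 5*(2 + 2*0)/4 = 5*(2 + 0)/4 = (5/4)*2 = 5/2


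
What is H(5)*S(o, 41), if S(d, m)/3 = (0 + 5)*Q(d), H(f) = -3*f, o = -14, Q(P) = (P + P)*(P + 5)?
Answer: -56700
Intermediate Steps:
Q(P) = 2*P*(5 + P) (Q(P) = (2*P)*(5 + P) = 2*P*(5 + P))
S(d, m) = 30*d*(5 + d) (S(d, m) = 3*((0 + 5)*(2*d*(5 + d))) = 3*(5*(2*d*(5 + d))) = 3*(10*d*(5 + d)) = 30*d*(5 + d))
H(5)*S(o, 41) = (-3*5)*(30*(-14)*(5 - 14)) = -450*(-14)*(-9) = -15*3780 = -56700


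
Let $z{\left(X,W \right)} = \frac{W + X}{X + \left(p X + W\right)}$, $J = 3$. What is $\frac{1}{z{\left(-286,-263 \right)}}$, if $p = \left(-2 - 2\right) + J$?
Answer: $\frac{263}{549} \approx 0.47905$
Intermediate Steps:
$p = -1$ ($p = \left(-2 - 2\right) + 3 = -4 + 3 = -1$)
$z{\left(X,W \right)} = \frac{W + X}{W}$ ($z{\left(X,W \right)} = \frac{W + X}{X + \left(- X + W\right)} = \frac{W + X}{X + \left(W - X\right)} = \frac{W + X}{W}$)
$\frac{1}{z{\left(-286,-263 \right)}} = \frac{1}{\frac{1}{-263} \left(-263 - 286\right)} = \frac{1}{\left(- \frac{1}{263}\right) \left(-549\right)} = \frac{1}{\frac{549}{263}} = \frac{263}{549}$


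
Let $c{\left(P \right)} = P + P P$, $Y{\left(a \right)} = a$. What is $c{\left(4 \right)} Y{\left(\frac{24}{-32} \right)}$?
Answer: $-15$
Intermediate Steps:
$c{\left(P \right)} = P + P^{2}$
$c{\left(4 \right)} Y{\left(\frac{24}{-32} \right)} = 4 \left(1 + 4\right) \frac{24}{-32} = 4 \cdot 5 \cdot 24 \left(- \frac{1}{32}\right) = 20 \left(- \frac{3}{4}\right) = -15$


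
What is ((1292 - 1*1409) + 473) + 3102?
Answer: 3458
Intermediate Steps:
((1292 - 1*1409) + 473) + 3102 = ((1292 - 1409) + 473) + 3102 = (-117 + 473) + 3102 = 356 + 3102 = 3458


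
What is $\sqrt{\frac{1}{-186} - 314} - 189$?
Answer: $-189 + \frac{i \sqrt{10863330}}{186} \approx -189.0 + 17.72 i$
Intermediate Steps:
$\sqrt{\frac{1}{-186} - 314} - 189 = \sqrt{- \frac{1}{186} - 314} - 189 = \sqrt{- \frac{58405}{186}} - 189 = \frac{i \sqrt{10863330}}{186} - 189 = -189 + \frac{i \sqrt{10863330}}{186}$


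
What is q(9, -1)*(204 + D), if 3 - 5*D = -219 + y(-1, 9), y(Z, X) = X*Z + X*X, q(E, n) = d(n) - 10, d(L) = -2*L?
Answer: -1872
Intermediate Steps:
q(E, n) = -10 - 2*n (q(E, n) = -2*n - 10 = -10 - 2*n)
y(Z, X) = X**2 + X*Z (y(Z, X) = X*Z + X**2 = X**2 + X*Z)
D = 30 (D = 3/5 - (-219 + 9*(9 - 1))/5 = 3/5 - (-219 + 9*8)/5 = 3/5 - (-219 + 72)/5 = 3/5 - 1/5*(-147) = 3/5 + 147/5 = 30)
q(9, -1)*(204 + D) = (-10 - 2*(-1))*(204 + 30) = (-10 + 2)*234 = -8*234 = -1872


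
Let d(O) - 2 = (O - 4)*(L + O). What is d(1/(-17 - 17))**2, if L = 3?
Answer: 132825625/1336336 ≈ 99.395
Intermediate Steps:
d(O) = 2 + (-4 + O)*(3 + O) (d(O) = 2 + (O - 4)*(3 + O) = 2 + (-4 + O)*(3 + O))
d(1/(-17 - 17))**2 = (-10 + (1/(-17 - 17))**2 - 1/(-17 - 17))**2 = (-10 + (1/(-34))**2 - 1/(-34))**2 = (-10 + (-1/34)**2 - 1*(-1/34))**2 = (-10 + 1/1156 + 1/34)**2 = (-11525/1156)**2 = 132825625/1336336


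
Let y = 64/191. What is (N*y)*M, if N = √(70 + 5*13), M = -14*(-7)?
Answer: 18816*√15/191 ≈ 381.54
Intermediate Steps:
M = 98
N = 3*√15 (N = √(70 + 65) = √135 = 3*√15 ≈ 11.619)
y = 64/191 (y = 64*(1/191) = 64/191 ≈ 0.33508)
(N*y)*M = ((3*√15)*(64/191))*98 = (192*√15/191)*98 = 18816*√15/191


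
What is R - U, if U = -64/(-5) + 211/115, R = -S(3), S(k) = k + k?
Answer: -2373/115 ≈ -20.635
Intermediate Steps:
S(k) = 2*k
R = -6 (R = -2*3 = -1*6 = -6)
U = 1683/115 (U = -64*(-⅕) + 211*(1/115) = 64/5 + 211/115 = 1683/115 ≈ 14.635)
R - U = -6 - 1*1683/115 = -6 - 1683/115 = -2373/115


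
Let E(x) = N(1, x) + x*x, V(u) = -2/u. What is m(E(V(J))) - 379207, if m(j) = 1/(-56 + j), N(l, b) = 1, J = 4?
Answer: -83046337/219 ≈ -3.7921e+5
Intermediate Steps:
E(x) = 1 + x² (E(x) = 1 + x*x = 1 + x²)
m(E(V(J))) - 379207 = 1/(-56 + (1 + (-2/4)²)) - 379207 = 1/(-56 + (1 + (-2*¼)²)) - 379207 = 1/(-56 + (1 + (-½)²)) - 379207 = 1/(-56 + (1 + ¼)) - 379207 = 1/(-56 + 5/4) - 379207 = 1/(-219/4) - 379207 = -4/219 - 379207 = -83046337/219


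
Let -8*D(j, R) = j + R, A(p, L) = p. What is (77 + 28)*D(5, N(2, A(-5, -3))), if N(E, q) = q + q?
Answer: 525/8 ≈ 65.625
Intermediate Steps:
N(E, q) = 2*q
D(j, R) = -R/8 - j/8 (D(j, R) = -(j + R)/8 = -(R + j)/8 = -R/8 - j/8)
(77 + 28)*D(5, N(2, A(-5, -3))) = (77 + 28)*(-(-5)/4 - 1/8*5) = 105*(-1/8*(-10) - 5/8) = 105*(5/4 - 5/8) = 105*(5/8) = 525/8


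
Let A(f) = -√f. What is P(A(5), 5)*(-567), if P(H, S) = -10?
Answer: 5670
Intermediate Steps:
P(A(5), 5)*(-567) = -10*(-567) = 5670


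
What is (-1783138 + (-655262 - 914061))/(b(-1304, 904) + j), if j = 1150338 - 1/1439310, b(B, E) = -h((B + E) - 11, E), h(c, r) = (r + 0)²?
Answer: -4825230641910/479465825819 ≈ -10.064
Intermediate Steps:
h(c, r) = r²
b(B, E) = -E²
j = 1655692986779/1439310 (j = 1150338 - 1*1/1439310 = 1150338 - 1/1439310 = 1655692986779/1439310 ≈ 1.1503e+6)
(-1783138 + (-655262 - 914061))/(b(-1304, 904) + j) = (-1783138 + (-655262 - 914061))/(-1*904² + 1655692986779/1439310) = (-1783138 - 1569323)/(-1*817216 + 1655692986779/1439310) = -3352461/(-817216 + 1655692986779/1439310) = -3352461/479465825819/1439310 = -3352461*1439310/479465825819 = -4825230641910/479465825819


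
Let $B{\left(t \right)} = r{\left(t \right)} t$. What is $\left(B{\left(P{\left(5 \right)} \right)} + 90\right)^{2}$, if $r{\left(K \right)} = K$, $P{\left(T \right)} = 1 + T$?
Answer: $15876$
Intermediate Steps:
$B{\left(t \right)} = t^{2}$ ($B{\left(t \right)} = t t = t^{2}$)
$\left(B{\left(P{\left(5 \right)} \right)} + 90\right)^{2} = \left(\left(1 + 5\right)^{2} + 90\right)^{2} = \left(6^{2} + 90\right)^{2} = \left(36 + 90\right)^{2} = 126^{2} = 15876$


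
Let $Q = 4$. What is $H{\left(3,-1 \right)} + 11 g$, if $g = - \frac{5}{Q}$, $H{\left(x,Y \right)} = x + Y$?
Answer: $- \frac{47}{4} \approx -11.75$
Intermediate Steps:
$H{\left(x,Y \right)} = Y + x$
$g = - \frac{5}{4} \approx -1.25$
$H{\left(3,-1 \right)} + 11 g = \left(-1 + 3\right) + 11 \left(- \frac{5}{4}\right) = 2 - \frac{55}{4} = - \frac{47}{4}$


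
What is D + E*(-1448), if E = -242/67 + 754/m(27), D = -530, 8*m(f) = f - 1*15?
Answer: -145355410/201 ≈ -7.2316e+5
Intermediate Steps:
m(f) = -15/8 + f/8 (m(f) = (f - 1*15)/8 = (f - 15)/8 = (-15 + f)/8 = -15/8 + f/8)
E = 100310/201 (E = -242/67 + 754/(-15/8 + (⅛)*27) = -242*1/67 + 754/(-15/8 + 27/8) = -242/67 + 754/(3/2) = -242/67 + 754*(⅔) = -242/67 + 1508/3 = 100310/201 ≈ 499.05)
D + E*(-1448) = -530 + (100310/201)*(-1448) = -530 - 145248880/201 = -145355410/201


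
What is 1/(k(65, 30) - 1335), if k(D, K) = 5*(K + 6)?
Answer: -1/1155 ≈ -0.00086580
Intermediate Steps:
k(D, K) = 30 + 5*K (k(D, K) = 5*(6 + K) = 30 + 5*K)
1/(k(65, 30) - 1335) = 1/((30 + 5*30) - 1335) = 1/((30 + 150) - 1335) = 1/(180 - 1335) = 1/(-1155) = -1/1155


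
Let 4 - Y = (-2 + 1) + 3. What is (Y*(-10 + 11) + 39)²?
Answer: 1681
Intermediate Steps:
Y = 2 (Y = 4 - ((-2 + 1) + 3) = 4 - (-1 + 3) = 4 - 1*2 = 4 - 2 = 2)
(Y*(-10 + 11) + 39)² = (2*(-10 + 11) + 39)² = (2*1 + 39)² = (2 + 39)² = 41² = 1681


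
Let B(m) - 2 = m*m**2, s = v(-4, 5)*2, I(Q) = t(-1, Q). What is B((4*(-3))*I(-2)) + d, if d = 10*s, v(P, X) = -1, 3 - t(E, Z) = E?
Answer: -110610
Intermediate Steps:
t(E, Z) = 3 - E
I(Q) = 4 (I(Q) = 3 - 1*(-1) = 3 + 1 = 4)
s = -2 (s = -1*2 = -2)
B(m) = 2 + m**3 (B(m) = 2 + m*m**2 = 2 + m**3)
d = -20 (d = 10*(-2) = -20)
B((4*(-3))*I(-2)) + d = (2 + ((4*(-3))*4)**3) - 20 = (2 + (-12*4)**3) - 20 = (2 + (-48)**3) - 20 = (2 - 110592) - 20 = -110590 - 20 = -110610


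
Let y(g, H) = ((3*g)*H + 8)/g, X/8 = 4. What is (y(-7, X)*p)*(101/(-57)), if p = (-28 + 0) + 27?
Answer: 67064/399 ≈ 168.08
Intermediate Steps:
X = 32 (X = 8*4 = 32)
p = -1 (p = -28 + 27 = -1)
y(g, H) = (8 + 3*H*g)/g (y(g, H) = (3*H*g + 8)/g = (8 + 3*H*g)/g)
(y(-7, X)*p)*(101/(-57)) = ((3*32 + 8/(-7))*(-1))*(101/(-57)) = ((96 + 8*(-⅐))*(-1))*(101*(-1/57)) = ((96 - 8/7)*(-1))*(-101/57) = ((664/7)*(-1))*(-101/57) = -664/7*(-101/57) = 67064/399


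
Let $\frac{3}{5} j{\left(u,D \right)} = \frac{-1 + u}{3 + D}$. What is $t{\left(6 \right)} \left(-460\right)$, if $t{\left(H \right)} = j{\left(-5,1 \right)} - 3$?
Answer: $2530$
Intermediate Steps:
$j{\left(u,D \right)} = \frac{5 \left(-1 + u\right)}{3 \left(3 + D\right)}$ ($j{\left(u,D \right)} = \frac{5 \frac{-1 + u}{3 + D}}{3} = \frac{5 \left(-1 + u\right)}{3 \left(3 + D\right)}$)
$t{\left(H \right)} = - \frac{11}{2}$ ($t{\left(H \right)} = \frac{5 \left(-1 - 5\right)}{3 \left(3 + 1\right)} - 3 = \frac{5}{3} \cdot \frac{1}{4} \left(-6\right) - 3 = - \frac{5}{2} - 3 = - \frac{11}{2}$)
$t{\left(6 \right)} \left(-460\right) = \left(- \frac{11}{2}\right) \left(-460\right) = 2530$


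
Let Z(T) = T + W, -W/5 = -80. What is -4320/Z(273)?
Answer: -4320/673 ≈ -6.4190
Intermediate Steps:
W = 400 (W = -5*(-80) = 400)
Z(T) = 400 + T (Z(T) = T + 400 = 400 + T)
-4320/Z(273) = -4320/(400 + 273) = -4320/673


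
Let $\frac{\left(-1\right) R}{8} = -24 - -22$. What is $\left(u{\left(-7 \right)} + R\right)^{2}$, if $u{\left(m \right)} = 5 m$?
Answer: $361$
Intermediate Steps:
$R = 16$ ($R = - 8 \left(-24 - -22\right) = - 8 \left(-24 + 22\right) = \left(-8\right) \left(-2\right) = 16$)
$\left(u{\left(-7 \right)} + R\right)^{2} = \left(5 \left(-7\right) + 16\right)^{2} = \left(-35 + 16\right)^{2} = \left(-19\right)^{2} = 361$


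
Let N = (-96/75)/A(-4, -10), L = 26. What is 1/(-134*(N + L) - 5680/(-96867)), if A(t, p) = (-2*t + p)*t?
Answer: -2421675/8385052988 ≈ -0.00028881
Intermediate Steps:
A(t, p) = t*(p - 2*t) (A(t, p) = (p - 2*t)*t = t*(p - 2*t))
N = -4/25 (N = (-96/75)/((-4*(-10 - 2*(-4)))) = (-96*1/75)/((-4*(-10 + 8))) = -32/(25*((-4*(-2)))) = -32/25/8 = -32/25*⅛ = -4/25 ≈ -0.16000)
1/(-134*(N + L) - 5680/(-96867)) = 1/(-134*(-4/25 + 26) - 5680/(-96867)) = 1/(-134*646/25 - 5680*(-1/96867)) = 1/(-86564/25 + 5680/96867) = 1/(-8385052988/2421675) = -2421675/8385052988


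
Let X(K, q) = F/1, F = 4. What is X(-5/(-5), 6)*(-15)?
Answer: -60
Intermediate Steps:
X(K, q) = 4 (X(K, q) = 4/1 = 4*1 = 4)
X(-5/(-5), 6)*(-15) = 4*(-15) = -60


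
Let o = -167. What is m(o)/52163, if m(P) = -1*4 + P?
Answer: -171/52163 ≈ -0.0032782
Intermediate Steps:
m(P) = -4 + P
m(o)/52163 = (-4 - 167)/52163 = -171*1/52163 = -171/52163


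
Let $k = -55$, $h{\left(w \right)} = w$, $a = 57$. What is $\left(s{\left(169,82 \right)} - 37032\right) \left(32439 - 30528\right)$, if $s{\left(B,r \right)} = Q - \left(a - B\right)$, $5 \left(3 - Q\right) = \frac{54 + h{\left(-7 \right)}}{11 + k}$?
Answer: $- \frac{15520555323}{220} \approx -7.0548 \cdot 10^{7}$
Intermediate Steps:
$Q = \frac{707}{220}$ ($Q = 3 - \frac{\left(54 - 7\right) \frac{1}{11 - 55}}{5} = 3 - \frac{47 \frac{1}{-44}}{5} = 3 - \frac{47 \left(- \frac{1}{44}\right)}{5} = 3 - - \frac{47}{220} = 3 + \frac{47}{220} = \frac{707}{220} \approx 3.2136$)
$s{\left(B,r \right)} = - \frac{11833}{220} + B$ ($s{\left(B,r \right)} = \frac{707}{220} - \left(57 - B\right) = \frac{707}{220} + \left(-57 + B\right) = - \frac{11833}{220} + B$)
$\left(s{\left(169,82 \right)} - 37032\right) \left(32439 - 30528\right) = \left(\left(- \frac{11833}{220} + 169\right) - 37032\right) \left(32439 - 30528\right) = \left(\frac{25347}{220} - 37032\right) 1911 = \left(- \frac{8121693}{220}\right) 1911 = - \frac{15520555323}{220}$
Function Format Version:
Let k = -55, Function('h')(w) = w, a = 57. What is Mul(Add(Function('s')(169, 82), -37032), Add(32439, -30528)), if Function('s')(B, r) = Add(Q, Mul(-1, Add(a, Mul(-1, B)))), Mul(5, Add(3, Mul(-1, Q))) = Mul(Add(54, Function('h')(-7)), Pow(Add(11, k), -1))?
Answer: Rational(-15520555323, 220) ≈ -7.0548e+7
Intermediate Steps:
Q = Rational(707, 220) (Q = Add(3, Mul(Rational(-1, 5), Mul(Add(54, -7), Pow(Add(11, -55), -1)))) = Add(3, Mul(Rational(-1, 5), Mul(47, Pow(-44, -1)))) = Add(3, Mul(Rational(-1, 5), Mul(47, Rational(-1, 44)))) = Add(3, Mul(Rational(-1, 5), Rational(-47, 44))) = Add(3, Rational(47, 220)) = Rational(707, 220) ≈ 3.2136)
Function('s')(B, r) = Add(Rational(-11833, 220), B) (Function('s')(B, r) = Add(Rational(707, 220), Mul(-1, Add(57, Mul(-1, B)))) = Add(Rational(707, 220), Add(-57, B)) = Add(Rational(-11833, 220), B))
Mul(Add(Function('s')(169, 82), -37032), Add(32439, -30528)) = Mul(Add(Add(Rational(-11833, 220), 169), -37032), Add(32439, -30528)) = Mul(Add(Rational(25347, 220), -37032), 1911) = Mul(Rational(-8121693, 220), 1911) = Rational(-15520555323, 220)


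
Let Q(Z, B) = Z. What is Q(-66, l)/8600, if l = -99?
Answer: -33/4300 ≈ -0.0076744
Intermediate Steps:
Q(-66, l)/8600 = -66/8600 = -66*1/8600 = -33/4300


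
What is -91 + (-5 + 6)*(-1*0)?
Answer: -91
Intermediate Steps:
-91 + (-5 + 6)*(-1*0) = -91 + 1*0 = -91 + 0 = -91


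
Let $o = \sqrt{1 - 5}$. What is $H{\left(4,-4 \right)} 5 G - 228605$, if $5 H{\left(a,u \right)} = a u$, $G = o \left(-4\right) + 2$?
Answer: $-228637 + 128 i \approx -2.2864 \cdot 10^{5} + 128.0 i$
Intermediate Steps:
$o = 2 i$ ($o = \sqrt{-4} = 2 i \approx 2.0 i$)
$G = 2 - 8 i$ ($G = 2 i \left(-4\right) + 2 = - 8 i + 2 = 2 - 8 i \approx 2.0 - 8.0 i$)
$H{\left(a,u \right)} = \frac{a u}{5}$
$H{\left(4,-4 \right)} 5 G - 228605 = \frac{1}{5} \cdot 4 \left(-4\right) 5 \left(2 - 8 i\right) - 228605 = \left(- \frac{16}{5}\right) 5 \left(2 - 8 i\right) - 228605 = - 16 \left(2 - 8 i\right) - 228605 = \left(-32 + 128 i\right) - 228605 = -228637 + 128 i$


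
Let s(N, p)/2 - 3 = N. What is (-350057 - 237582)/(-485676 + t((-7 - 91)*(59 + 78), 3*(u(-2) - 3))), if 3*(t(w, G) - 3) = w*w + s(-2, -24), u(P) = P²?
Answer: -587639/59600153 ≈ -0.0098597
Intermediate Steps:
s(N, p) = 6 + 2*N
t(w, G) = 11/3 + w²/3 (t(w, G) = 3 + (w*w + (6 + 2*(-2)))/3 = 3 + (w² + (6 - 4))/3 = 3 + (w² + 2)/3 = 3 + (2 + w²)/3 = 3 + (⅔ + w²/3) = 11/3 + w²/3)
(-350057 - 237582)/(-485676 + t((-7 - 91)*(59 + 78), 3*(u(-2) - 3))) = (-350057 - 237582)/(-485676 + (11/3 + ((-7 - 91)*(59 + 78))²/3)) = -587639/(-485676 + (11/3 + (-98*137)²/3)) = -587639/(-485676 + (11/3 + (⅓)*(-13426)²)) = -587639/(-485676 + (11/3 + (⅓)*180257476)) = -587639/(-485676 + (11/3 + 180257476/3)) = -587639/(-485676 + 60085829) = -587639/59600153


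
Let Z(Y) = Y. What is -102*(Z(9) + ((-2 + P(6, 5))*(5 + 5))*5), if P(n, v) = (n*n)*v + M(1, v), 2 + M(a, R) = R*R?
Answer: -1026018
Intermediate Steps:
M(a, R) = -2 + R**2 (M(a, R) = -2 + R*R = -2 + R**2)
P(n, v) = -2 + v**2 + v*n**2 (P(n, v) = (n*n)*v + (-2 + v**2) = n**2*v + (-2 + v**2) = v*n**2 + (-2 + v**2) = -2 + v**2 + v*n**2)
-102*(Z(9) + ((-2 + P(6, 5))*(5 + 5))*5) = -102*(9 + ((-2 + (-2 + 5**2 + 5*6**2))*(5 + 5))*5) = -102*(9 + ((-2 + (-2 + 25 + 5*36))*10)*5) = -102*(9 + ((-2 + (-2 + 25 + 180))*10)*5) = -102*(9 + ((-2 + 203)*10)*5) = -102*(9 + (201*10)*5) = -102*(9 + 2010*5) = -102*(9 + 10050) = -102*10059 = -1026018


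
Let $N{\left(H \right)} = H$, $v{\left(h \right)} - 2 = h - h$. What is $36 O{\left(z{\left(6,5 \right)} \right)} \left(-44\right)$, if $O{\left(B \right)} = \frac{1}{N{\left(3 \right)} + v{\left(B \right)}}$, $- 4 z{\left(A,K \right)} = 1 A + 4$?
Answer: $- \frac{1584}{5} \approx -316.8$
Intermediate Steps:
$z{\left(A,K \right)} = -1 - \frac{A}{4}$ ($z{\left(A,K \right)} = - \frac{1 A + 4}{4} = - \frac{A + 4}{4} = - \frac{4 + A}{4} = -1 - \frac{A}{4}$)
$v{\left(h \right)} = 2$ ($v{\left(h \right)} = 2 + \left(h - h\right) = 2 + 0 = 2$)
$O{\left(B \right)} = \frac{1}{5}$ ($O{\left(B \right)} = \frac{1}{3 + 2} = \frac{1}{5}$)
$36 O{\left(z{\left(6,5 \right)} \right)} \left(-44\right) = 36 \cdot \frac{1}{5} \left(-44\right) = \frac{36}{5} \left(-44\right) = - \frac{1584}{5}$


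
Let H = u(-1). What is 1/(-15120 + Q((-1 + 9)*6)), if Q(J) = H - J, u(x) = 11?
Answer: -1/15157 ≈ -6.5976e-5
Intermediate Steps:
H = 11
Q(J) = 11 - J
1/(-15120 + Q((-1 + 9)*6)) = 1/(-15120 + (11 - (-1 + 9)*6)) = 1/(-15120 + (11 - 8*6)) = 1/(-15120 + (11 - 1*48)) = 1/(-15120 + (11 - 48)) = 1/(-15120 - 37) = 1/(-15157) = -1/15157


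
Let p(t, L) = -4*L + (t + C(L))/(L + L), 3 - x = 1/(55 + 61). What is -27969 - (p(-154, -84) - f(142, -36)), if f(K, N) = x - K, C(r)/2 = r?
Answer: -4949591/174 ≈ -28446.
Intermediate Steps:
x = 347/116 (x = 3 - 1/(55 + 61) = 3 - 1/116 = 347/116 ≈ 2.9914)
C(r) = 2*r
f(K, N) = 347/116 - K
p(t, L) = -4*L + (t + 2*L)/(2*L) (p(t, L) = -4*L + (t + 2*L)/(L + L) = -4*L + (t + 2*L)/((2*L)) = -4*L + (t + 2*L)*(1/(2*L)) = -4*L + (t + 2*L)/(2*L))
-27969 - (p(-154, -84) - f(142, -36)) = -27969 - ((1 - 4*(-84) + (½)*(-154)/(-84)) - (347/116 - 1*142)) = -27969 - ((1 + 336 + (½)*(-154)*(-1/84)) - (347/116 - 142)) = -27969 - ((1 + 336 + 11/12) - 1*(-16125/116)) = -27969 - (4055/12 + 16125/116) = -27969 - 1*82985/174 = -27969 - 82985/174 = -4949591/174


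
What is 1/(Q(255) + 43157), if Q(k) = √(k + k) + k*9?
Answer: 22726/1032941897 - √510/2065883794 ≈ 2.1990e-5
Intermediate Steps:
Q(k) = 9*k + √2*√k (Q(k) = √(2*k) + 9*k = √2*√k + 9*k = 9*k + √2*√k)
1/(Q(255) + 43157) = 1/((9*255 + √2*√255) + 43157) = 1/((2295 + √510) + 43157) = 1/(45452 + √510)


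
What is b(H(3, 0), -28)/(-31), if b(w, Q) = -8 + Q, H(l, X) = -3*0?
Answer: 36/31 ≈ 1.1613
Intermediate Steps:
H(l, X) = 0
b(H(3, 0), -28)/(-31) = (-8 - 28)/(-31) = -36*(-1/31) = 36/31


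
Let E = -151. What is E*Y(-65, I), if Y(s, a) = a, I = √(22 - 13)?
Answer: -453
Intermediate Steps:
I = 3 (I = √9 = 3)
E*Y(-65, I) = -151*3 = -453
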